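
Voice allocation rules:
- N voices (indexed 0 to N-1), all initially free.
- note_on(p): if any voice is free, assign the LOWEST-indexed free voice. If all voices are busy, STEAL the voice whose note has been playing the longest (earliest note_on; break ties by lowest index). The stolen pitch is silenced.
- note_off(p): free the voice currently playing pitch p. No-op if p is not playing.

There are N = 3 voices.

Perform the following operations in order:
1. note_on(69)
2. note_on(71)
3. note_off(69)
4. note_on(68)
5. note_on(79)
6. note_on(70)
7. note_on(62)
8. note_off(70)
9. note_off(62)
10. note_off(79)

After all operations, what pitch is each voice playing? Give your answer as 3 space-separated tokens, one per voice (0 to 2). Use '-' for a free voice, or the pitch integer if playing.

Op 1: note_on(69): voice 0 is free -> assigned | voices=[69 - -]
Op 2: note_on(71): voice 1 is free -> assigned | voices=[69 71 -]
Op 3: note_off(69): free voice 0 | voices=[- 71 -]
Op 4: note_on(68): voice 0 is free -> assigned | voices=[68 71 -]
Op 5: note_on(79): voice 2 is free -> assigned | voices=[68 71 79]
Op 6: note_on(70): all voices busy, STEAL voice 1 (pitch 71, oldest) -> assign | voices=[68 70 79]
Op 7: note_on(62): all voices busy, STEAL voice 0 (pitch 68, oldest) -> assign | voices=[62 70 79]
Op 8: note_off(70): free voice 1 | voices=[62 - 79]
Op 9: note_off(62): free voice 0 | voices=[- - 79]
Op 10: note_off(79): free voice 2 | voices=[- - -]

Answer: - - -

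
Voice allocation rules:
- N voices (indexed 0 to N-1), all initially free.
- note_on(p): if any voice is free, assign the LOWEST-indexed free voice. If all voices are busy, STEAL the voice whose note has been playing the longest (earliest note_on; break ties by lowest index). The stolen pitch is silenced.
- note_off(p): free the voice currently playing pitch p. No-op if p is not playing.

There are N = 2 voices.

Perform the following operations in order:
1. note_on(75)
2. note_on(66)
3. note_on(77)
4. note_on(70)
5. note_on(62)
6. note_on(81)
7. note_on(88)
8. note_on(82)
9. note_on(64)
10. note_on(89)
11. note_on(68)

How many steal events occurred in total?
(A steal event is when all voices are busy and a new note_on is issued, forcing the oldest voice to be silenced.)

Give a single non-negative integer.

Answer: 9

Derivation:
Op 1: note_on(75): voice 0 is free -> assigned | voices=[75 -]
Op 2: note_on(66): voice 1 is free -> assigned | voices=[75 66]
Op 3: note_on(77): all voices busy, STEAL voice 0 (pitch 75, oldest) -> assign | voices=[77 66]
Op 4: note_on(70): all voices busy, STEAL voice 1 (pitch 66, oldest) -> assign | voices=[77 70]
Op 5: note_on(62): all voices busy, STEAL voice 0 (pitch 77, oldest) -> assign | voices=[62 70]
Op 6: note_on(81): all voices busy, STEAL voice 1 (pitch 70, oldest) -> assign | voices=[62 81]
Op 7: note_on(88): all voices busy, STEAL voice 0 (pitch 62, oldest) -> assign | voices=[88 81]
Op 8: note_on(82): all voices busy, STEAL voice 1 (pitch 81, oldest) -> assign | voices=[88 82]
Op 9: note_on(64): all voices busy, STEAL voice 0 (pitch 88, oldest) -> assign | voices=[64 82]
Op 10: note_on(89): all voices busy, STEAL voice 1 (pitch 82, oldest) -> assign | voices=[64 89]
Op 11: note_on(68): all voices busy, STEAL voice 0 (pitch 64, oldest) -> assign | voices=[68 89]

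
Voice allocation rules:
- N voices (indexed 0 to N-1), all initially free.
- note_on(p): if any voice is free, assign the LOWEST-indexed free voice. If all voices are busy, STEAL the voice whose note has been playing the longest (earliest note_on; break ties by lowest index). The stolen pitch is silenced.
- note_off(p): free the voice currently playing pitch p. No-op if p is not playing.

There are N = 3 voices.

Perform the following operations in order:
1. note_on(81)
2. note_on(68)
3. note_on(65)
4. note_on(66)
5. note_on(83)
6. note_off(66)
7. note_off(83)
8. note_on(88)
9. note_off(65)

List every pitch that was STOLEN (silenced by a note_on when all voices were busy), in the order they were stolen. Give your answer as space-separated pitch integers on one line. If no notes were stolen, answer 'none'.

Answer: 81 68

Derivation:
Op 1: note_on(81): voice 0 is free -> assigned | voices=[81 - -]
Op 2: note_on(68): voice 1 is free -> assigned | voices=[81 68 -]
Op 3: note_on(65): voice 2 is free -> assigned | voices=[81 68 65]
Op 4: note_on(66): all voices busy, STEAL voice 0 (pitch 81, oldest) -> assign | voices=[66 68 65]
Op 5: note_on(83): all voices busy, STEAL voice 1 (pitch 68, oldest) -> assign | voices=[66 83 65]
Op 6: note_off(66): free voice 0 | voices=[- 83 65]
Op 7: note_off(83): free voice 1 | voices=[- - 65]
Op 8: note_on(88): voice 0 is free -> assigned | voices=[88 - 65]
Op 9: note_off(65): free voice 2 | voices=[88 - -]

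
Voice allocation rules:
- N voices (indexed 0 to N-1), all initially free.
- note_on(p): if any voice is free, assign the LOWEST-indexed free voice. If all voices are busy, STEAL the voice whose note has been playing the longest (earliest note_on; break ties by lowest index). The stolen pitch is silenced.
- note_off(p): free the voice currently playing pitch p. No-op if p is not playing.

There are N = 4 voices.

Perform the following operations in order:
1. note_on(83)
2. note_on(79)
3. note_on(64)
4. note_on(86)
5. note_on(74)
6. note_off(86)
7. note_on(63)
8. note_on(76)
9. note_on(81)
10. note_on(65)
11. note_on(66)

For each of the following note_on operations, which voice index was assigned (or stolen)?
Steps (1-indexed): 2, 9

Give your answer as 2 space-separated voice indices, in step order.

Answer: 1 2

Derivation:
Op 1: note_on(83): voice 0 is free -> assigned | voices=[83 - - -]
Op 2: note_on(79): voice 1 is free -> assigned | voices=[83 79 - -]
Op 3: note_on(64): voice 2 is free -> assigned | voices=[83 79 64 -]
Op 4: note_on(86): voice 3 is free -> assigned | voices=[83 79 64 86]
Op 5: note_on(74): all voices busy, STEAL voice 0 (pitch 83, oldest) -> assign | voices=[74 79 64 86]
Op 6: note_off(86): free voice 3 | voices=[74 79 64 -]
Op 7: note_on(63): voice 3 is free -> assigned | voices=[74 79 64 63]
Op 8: note_on(76): all voices busy, STEAL voice 1 (pitch 79, oldest) -> assign | voices=[74 76 64 63]
Op 9: note_on(81): all voices busy, STEAL voice 2 (pitch 64, oldest) -> assign | voices=[74 76 81 63]
Op 10: note_on(65): all voices busy, STEAL voice 0 (pitch 74, oldest) -> assign | voices=[65 76 81 63]
Op 11: note_on(66): all voices busy, STEAL voice 3 (pitch 63, oldest) -> assign | voices=[65 76 81 66]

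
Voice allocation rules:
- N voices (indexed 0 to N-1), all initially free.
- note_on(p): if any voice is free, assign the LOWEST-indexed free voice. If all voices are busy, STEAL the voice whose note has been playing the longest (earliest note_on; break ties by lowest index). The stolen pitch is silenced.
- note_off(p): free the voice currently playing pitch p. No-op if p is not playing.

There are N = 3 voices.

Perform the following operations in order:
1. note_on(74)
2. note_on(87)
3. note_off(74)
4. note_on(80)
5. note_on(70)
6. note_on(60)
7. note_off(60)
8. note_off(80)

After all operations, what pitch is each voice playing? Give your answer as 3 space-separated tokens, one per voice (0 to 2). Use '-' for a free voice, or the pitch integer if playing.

Op 1: note_on(74): voice 0 is free -> assigned | voices=[74 - -]
Op 2: note_on(87): voice 1 is free -> assigned | voices=[74 87 -]
Op 3: note_off(74): free voice 0 | voices=[- 87 -]
Op 4: note_on(80): voice 0 is free -> assigned | voices=[80 87 -]
Op 5: note_on(70): voice 2 is free -> assigned | voices=[80 87 70]
Op 6: note_on(60): all voices busy, STEAL voice 1 (pitch 87, oldest) -> assign | voices=[80 60 70]
Op 7: note_off(60): free voice 1 | voices=[80 - 70]
Op 8: note_off(80): free voice 0 | voices=[- - 70]

Answer: - - 70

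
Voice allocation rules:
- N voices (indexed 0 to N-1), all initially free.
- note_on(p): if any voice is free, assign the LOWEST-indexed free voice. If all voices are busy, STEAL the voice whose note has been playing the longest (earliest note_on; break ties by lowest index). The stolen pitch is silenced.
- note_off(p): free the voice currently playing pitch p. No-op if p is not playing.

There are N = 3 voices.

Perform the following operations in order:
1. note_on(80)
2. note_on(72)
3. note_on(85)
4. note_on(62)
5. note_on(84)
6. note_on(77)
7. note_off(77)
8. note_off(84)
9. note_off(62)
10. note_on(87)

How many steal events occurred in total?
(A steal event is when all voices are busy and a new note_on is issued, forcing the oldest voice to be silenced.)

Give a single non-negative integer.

Answer: 3

Derivation:
Op 1: note_on(80): voice 0 is free -> assigned | voices=[80 - -]
Op 2: note_on(72): voice 1 is free -> assigned | voices=[80 72 -]
Op 3: note_on(85): voice 2 is free -> assigned | voices=[80 72 85]
Op 4: note_on(62): all voices busy, STEAL voice 0 (pitch 80, oldest) -> assign | voices=[62 72 85]
Op 5: note_on(84): all voices busy, STEAL voice 1 (pitch 72, oldest) -> assign | voices=[62 84 85]
Op 6: note_on(77): all voices busy, STEAL voice 2 (pitch 85, oldest) -> assign | voices=[62 84 77]
Op 7: note_off(77): free voice 2 | voices=[62 84 -]
Op 8: note_off(84): free voice 1 | voices=[62 - -]
Op 9: note_off(62): free voice 0 | voices=[- - -]
Op 10: note_on(87): voice 0 is free -> assigned | voices=[87 - -]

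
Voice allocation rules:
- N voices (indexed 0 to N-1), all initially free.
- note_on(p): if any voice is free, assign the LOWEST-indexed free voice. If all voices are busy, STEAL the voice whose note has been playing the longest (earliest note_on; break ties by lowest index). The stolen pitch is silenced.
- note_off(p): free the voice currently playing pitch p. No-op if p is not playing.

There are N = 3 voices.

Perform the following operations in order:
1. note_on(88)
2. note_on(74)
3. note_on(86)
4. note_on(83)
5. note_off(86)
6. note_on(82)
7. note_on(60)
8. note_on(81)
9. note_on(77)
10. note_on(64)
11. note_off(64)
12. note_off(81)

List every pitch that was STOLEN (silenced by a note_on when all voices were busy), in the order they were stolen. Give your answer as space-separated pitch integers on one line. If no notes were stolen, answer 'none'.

Op 1: note_on(88): voice 0 is free -> assigned | voices=[88 - -]
Op 2: note_on(74): voice 1 is free -> assigned | voices=[88 74 -]
Op 3: note_on(86): voice 2 is free -> assigned | voices=[88 74 86]
Op 4: note_on(83): all voices busy, STEAL voice 0 (pitch 88, oldest) -> assign | voices=[83 74 86]
Op 5: note_off(86): free voice 2 | voices=[83 74 -]
Op 6: note_on(82): voice 2 is free -> assigned | voices=[83 74 82]
Op 7: note_on(60): all voices busy, STEAL voice 1 (pitch 74, oldest) -> assign | voices=[83 60 82]
Op 8: note_on(81): all voices busy, STEAL voice 0 (pitch 83, oldest) -> assign | voices=[81 60 82]
Op 9: note_on(77): all voices busy, STEAL voice 2 (pitch 82, oldest) -> assign | voices=[81 60 77]
Op 10: note_on(64): all voices busy, STEAL voice 1 (pitch 60, oldest) -> assign | voices=[81 64 77]
Op 11: note_off(64): free voice 1 | voices=[81 - 77]
Op 12: note_off(81): free voice 0 | voices=[- - 77]

Answer: 88 74 83 82 60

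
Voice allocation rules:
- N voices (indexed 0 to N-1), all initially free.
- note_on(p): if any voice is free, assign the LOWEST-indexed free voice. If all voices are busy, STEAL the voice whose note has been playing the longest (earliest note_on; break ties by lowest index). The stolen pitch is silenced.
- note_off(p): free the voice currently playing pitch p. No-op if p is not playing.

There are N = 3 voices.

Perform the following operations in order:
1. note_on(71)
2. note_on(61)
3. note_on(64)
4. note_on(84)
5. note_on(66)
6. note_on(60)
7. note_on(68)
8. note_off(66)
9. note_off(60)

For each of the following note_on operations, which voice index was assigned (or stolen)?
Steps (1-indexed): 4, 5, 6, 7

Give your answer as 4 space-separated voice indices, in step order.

Op 1: note_on(71): voice 0 is free -> assigned | voices=[71 - -]
Op 2: note_on(61): voice 1 is free -> assigned | voices=[71 61 -]
Op 3: note_on(64): voice 2 is free -> assigned | voices=[71 61 64]
Op 4: note_on(84): all voices busy, STEAL voice 0 (pitch 71, oldest) -> assign | voices=[84 61 64]
Op 5: note_on(66): all voices busy, STEAL voice 1 (pitch 61, oldest) -> assign | voices=[84 66 64]
Op 6: note_on(60): all voices busy, STEAL voice 2 (pitch 64, oldest) -> assign | voices=[84 66 60]
Op 7: note_on(68): all voices busy, STEAL voice 0 (pitch 84, oldest) -> assign | voices=[68 66 60]
Op 8: note_off(66): free voice 1 | voices=[68 - 60]
Op 9: note_off(60): free voice 2 | voices=[68 - -]

Answer: 0 1 2 0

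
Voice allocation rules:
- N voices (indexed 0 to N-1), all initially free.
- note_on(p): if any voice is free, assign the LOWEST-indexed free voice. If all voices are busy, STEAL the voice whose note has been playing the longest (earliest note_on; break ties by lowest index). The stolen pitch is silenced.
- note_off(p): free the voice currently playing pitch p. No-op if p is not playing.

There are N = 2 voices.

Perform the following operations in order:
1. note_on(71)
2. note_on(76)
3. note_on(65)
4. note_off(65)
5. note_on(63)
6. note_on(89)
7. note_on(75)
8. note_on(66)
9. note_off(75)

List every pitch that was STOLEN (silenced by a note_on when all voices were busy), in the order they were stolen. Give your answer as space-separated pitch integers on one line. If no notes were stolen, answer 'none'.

Op 1: note_on(71): voice 0 is free -> assigned | voices=[71 -]
Op 2: note_on(76): voice 1 is free -> assigned | voices=[71 76]
Op 3: note_on(65): all voices busy, STEAL voice 0 (pitch 71, oldest) -> assign | voices=[65 76]
Op 4: note_off(65): free voice 0 | voices=[- 76]
Op 5: note_on(63): voice 0 is free -> assigned | voices=[63 76]
Op 6: note_on(89): all voices busy, STEAL voice 1 (pitch 76, oldest) -> assign | voices=[63 89]
Op 7: note_on(75): all voices busy, STEAL voice 0 (pitch 63, oldest) -> assign | voices=[75 89]
Op 8: note_on(66): all voices busy, STEAL voice 1 (pitch 89, oldest) -> assign | voices=[75 66]
Op 9: note_off(75): free voice 0 | voices=[- 66]

Answer: 71 76 63 89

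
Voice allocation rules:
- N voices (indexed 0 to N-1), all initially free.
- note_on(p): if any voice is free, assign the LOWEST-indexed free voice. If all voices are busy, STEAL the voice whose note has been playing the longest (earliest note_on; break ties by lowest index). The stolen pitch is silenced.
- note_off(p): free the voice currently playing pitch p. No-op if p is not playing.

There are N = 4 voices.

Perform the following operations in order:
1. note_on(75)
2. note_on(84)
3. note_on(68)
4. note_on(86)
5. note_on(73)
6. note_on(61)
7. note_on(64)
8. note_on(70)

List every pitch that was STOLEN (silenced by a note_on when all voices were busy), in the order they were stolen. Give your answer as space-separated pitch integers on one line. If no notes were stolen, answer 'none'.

Op 1: note_on(75): voice 0 is free -> assigned | voices=[75 - - -]
Op 2: note_on(84): voice 1 is free -> assigned | voices=[75 84 - -]
Op 3: note_on(68): voice 2 is free -> assigned | voices=[75 84 68 -]
Op 4: note_on(86): voice 3 is free -> assigned | voices=[75 84 68 86]
Op 5: note_on(73): all voices busy, STEAL voice 0 (pitch 75, oldest) -> assign | voices=[73 84 68 86]
Op 6: note_on(61): all voices busy, STEAL voice 1 (pitch 84, oldest) -> assign | voices=[73 61 68 86]
Op 7: note_on(64): all voices busy, STEAL voice 2 (pitch 68, oldest) -> assign | voices=[73 61 64 86]
Op 8: note_on(70): all voices busy, STEAL voice 3 (pitch 86, oldest) -> assign | voices=[73 61 64 70]

Answer: 75 84 68 86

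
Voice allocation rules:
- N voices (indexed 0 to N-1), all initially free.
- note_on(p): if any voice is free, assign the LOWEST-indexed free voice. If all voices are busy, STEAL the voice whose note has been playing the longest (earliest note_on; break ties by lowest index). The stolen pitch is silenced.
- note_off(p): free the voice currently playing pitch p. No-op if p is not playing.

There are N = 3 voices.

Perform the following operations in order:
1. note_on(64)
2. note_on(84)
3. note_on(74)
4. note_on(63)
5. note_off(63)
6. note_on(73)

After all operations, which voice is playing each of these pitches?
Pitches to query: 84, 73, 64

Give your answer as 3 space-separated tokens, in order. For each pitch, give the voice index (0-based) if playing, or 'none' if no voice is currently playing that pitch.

Op 1: note_on(64): voice 0 is free -> assigned | voices=[64 - -]
Op 2: note_on(84): voice 1 is free -> assigned | voices=[64 84 -]
Op 3: note_on(74): voice 2 is free -> assigned | voices=[64 84 74]
Op 4: note_on(63): all voices busy, STEAL voice 0 (pitch 64, oldest) -> assign | voices=[63 84 74]
Op 5: note_off(63): free voice 0 | voices=[- 84 74]
Op 6: note_on(73): voice 0 is free -> assigned | voices=[73 84 74]

Answer: 1 0 none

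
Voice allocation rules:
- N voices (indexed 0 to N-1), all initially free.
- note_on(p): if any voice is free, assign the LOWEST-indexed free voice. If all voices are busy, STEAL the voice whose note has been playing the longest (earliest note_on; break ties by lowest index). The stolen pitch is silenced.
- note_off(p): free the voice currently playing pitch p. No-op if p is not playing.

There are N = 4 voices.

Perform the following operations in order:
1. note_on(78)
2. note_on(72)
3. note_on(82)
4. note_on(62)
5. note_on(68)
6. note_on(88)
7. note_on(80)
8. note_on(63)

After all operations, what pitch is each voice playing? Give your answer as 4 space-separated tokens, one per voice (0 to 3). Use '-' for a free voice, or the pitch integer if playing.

Op 1: note_on(78): voice 0 is free -> assigned | voices=[78 - - -]
Op 2: note_on(72): voice 1 is free -> assigned | voices=[78 72 - -]
Op 3: note_on(82): voice 2 is free -> assigned | voices=[78 72 82 -]
Op 4: note_on(62): voice 3 is free -> assigned | voices=[78 72 82 62]
Op 5: note_on(68): all voices busy, STEAL voice 0 (pitch 78, oldest) -> assign | voices=[68 72 82 62]
Op 6: note_on(88): all voices busy, STEAL voice 1 (pitch 72, oldest) -> assign | voices=[68 88 82 62]
Op 7: note_on(80): all voices busy, STEAL voice 2 (pitch 82, oldest) -> assign | voices=[68 88 80 62]
Op 8: note_on(63): all voices busy, STEAL voice 3 (pitch 62, oldest) -> assign | voices=[68 88 80 63]

Answer: 68 88 80 63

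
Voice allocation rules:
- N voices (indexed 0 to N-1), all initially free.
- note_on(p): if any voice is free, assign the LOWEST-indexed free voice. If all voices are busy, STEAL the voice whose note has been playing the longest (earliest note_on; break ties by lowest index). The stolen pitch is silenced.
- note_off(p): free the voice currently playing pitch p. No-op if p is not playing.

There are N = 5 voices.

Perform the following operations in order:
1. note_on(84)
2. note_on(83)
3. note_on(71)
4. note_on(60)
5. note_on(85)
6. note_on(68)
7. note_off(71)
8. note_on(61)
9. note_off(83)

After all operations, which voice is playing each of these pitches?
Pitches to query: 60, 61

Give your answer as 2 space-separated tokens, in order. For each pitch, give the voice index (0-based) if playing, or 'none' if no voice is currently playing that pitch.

Answer: 3 2

Derivation:
Op 1: note_on(84): voice 0 is free -> assigned | voices=[84 - - - -]
Op 2: note_on(83): voice 1 is free -> assigned | voices=[84 83 - - -]
Op 3: note_on(71): voice 2 is free -> assigned | voices=[84 83 71 - -]
Op 4: note_on(60): voice 3 is free -> assigned | voices=[84 83 71 60 -]
Op 5: note_on(85): voice 4 is free -> assigned | voices=[84 83 71 60 85]
Op 6: note_on(68): all voices busy, STEAL voice 0 (pitch 84, oldest) -> assign | voices=[68 83 71 60 85]
Op 7: note_off(71): free voice 2 | voices=[68 83 - 60 85]
Op 8: note_on(61): voice 2 is free -> assigned | voices=[68 83 61 60 85]
Op 9: note_off(83): free voice 1 | voices=[68 - 61 60 85]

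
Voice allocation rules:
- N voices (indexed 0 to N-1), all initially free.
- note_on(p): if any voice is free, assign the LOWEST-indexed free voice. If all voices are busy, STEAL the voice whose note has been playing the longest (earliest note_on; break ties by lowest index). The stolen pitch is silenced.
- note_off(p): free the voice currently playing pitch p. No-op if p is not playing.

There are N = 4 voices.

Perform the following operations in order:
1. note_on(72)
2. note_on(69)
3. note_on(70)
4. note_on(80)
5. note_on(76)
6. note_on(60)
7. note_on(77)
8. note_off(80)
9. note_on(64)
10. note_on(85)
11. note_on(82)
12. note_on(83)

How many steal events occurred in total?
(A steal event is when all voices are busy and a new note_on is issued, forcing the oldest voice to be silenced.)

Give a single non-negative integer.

Answer: 6

Derivation:
Op 1: note_on(72): voice 0 is free -> assigned | voices=[72 - - -]
Op 2: note_on(69): voice 1 is free -> assigned | voices=[72 69 - -]
Op 3: note_on(70): voice 2 is free -> assigned | voices=[72 69 70 -]
Op 4: note_on(80): voice 3 is free -> assigned | voices=[72 69 70 80]
Op 5: note_on(76): all voices busy, STEAL voice 0 (pitch 72, oldest) -> assign | voices=[76 69 70 80]
Op 6: note_on(60): all voices busy, STEAL voice 1 (pitch 69, oldest) -> assign | voices=[76 60 70 80]
Op 7: note_on(77): all voices busy, STEAL voice 2 (pitch 70, oldest) -> assign | voices=[76 60 77 80]
Op 8: note_off(80): free voice 3 | voices=[76 60 77 -]
Op 9: note_on(64): voice 3 is free -> assigned | voices=[76 60 77 64]
Op 10: note_on(85): all voices busy, STEAL voice 0 (pitch 76, oldest) -> assign | voices=[85 60 77 64]
Op 11: note_on(82): all voices busy, STEAL voice 1 (pitch 60, oldest) -> assign | voices=[85 82 77 64]
Op 12: note_on(83): all voices busy, STEAL voice 2 (pitch 77, oldest) -> assign | voices=[85 82 83 64]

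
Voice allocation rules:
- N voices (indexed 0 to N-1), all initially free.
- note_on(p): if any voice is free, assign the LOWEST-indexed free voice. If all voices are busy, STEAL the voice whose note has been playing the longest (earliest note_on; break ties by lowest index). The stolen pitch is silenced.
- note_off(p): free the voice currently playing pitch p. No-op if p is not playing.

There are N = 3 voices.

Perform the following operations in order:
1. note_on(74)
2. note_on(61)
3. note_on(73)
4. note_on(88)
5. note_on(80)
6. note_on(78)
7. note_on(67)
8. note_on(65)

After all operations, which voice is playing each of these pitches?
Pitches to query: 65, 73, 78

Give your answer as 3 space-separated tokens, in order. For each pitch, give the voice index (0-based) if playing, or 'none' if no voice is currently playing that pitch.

Op 1: note_on(74): voice 0 is free -> assigned | voices=[74 - -]
Op 2: note_on(61): voice 1 is free -> assigned | voices=[74 61 -]
Op 3: note_on(73): voice 2 is free -> assigned | voices=[74 61 73]
Op 4: note_on(88): all voices busy, STEAL voice 0 (pitch 74, oldest) -> assign | voices=[88 61 73]
Op 5: note_on(80): all voices busy, STEAL voice 1 (pitch 61, oldest) -> assign | voices=[88 80 73]
Op 6: note_on(78): all voices busy, STEAL voice 2 (pitch 73, oldest) -> assign | voices=[88 80 78]
Op 7: note_on(67): all voices busy, STEAL voice 0 (pitch 88, oldest) -> assign | voices=[67 80 78]
Op 8: note_on(65): all voices busy, STEAL voice 1 (pitch 80, oldest) -> assign | voices=[67 65 78]

Answer: 1 none 2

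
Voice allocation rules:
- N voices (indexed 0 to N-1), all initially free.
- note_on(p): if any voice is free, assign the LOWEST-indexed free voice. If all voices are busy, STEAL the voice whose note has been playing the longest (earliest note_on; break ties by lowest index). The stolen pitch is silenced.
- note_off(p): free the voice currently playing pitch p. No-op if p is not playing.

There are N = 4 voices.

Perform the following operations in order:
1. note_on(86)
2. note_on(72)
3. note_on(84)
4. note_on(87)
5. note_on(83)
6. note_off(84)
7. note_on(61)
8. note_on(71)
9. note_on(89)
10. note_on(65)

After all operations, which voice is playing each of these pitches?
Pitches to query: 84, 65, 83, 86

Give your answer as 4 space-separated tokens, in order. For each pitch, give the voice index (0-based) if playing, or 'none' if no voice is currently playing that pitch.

Op 1: note_on(86): voice 0 is free -> assigned | voices=[86 - - -]
Op 2: note_on(72): voice 1 is free -> assigned | voices=[86 72 - -]
Op 3: note_on(84): voice 2 is free -> assigned | voices=[86 72 84 -]
Op 4: note_on(87): voice 3 is free -> assigned | voices=[86 72 84 87]
Op 5: note_on(83): all voices busy, STEAL voice 0 (pitch 86, oldest) -> assign | voices=[83 72 84 87]
Op 6: note_off(84): free voice 2 | voices=[83 72 - 87]
Op 7: note_on(61): voice 2 is free -> assigned | voices=[83 72 61 87]
Op 8: note_on(71): all voices busy, STEAL voice 1 (pitch 72, oldest) -> assign | voices=[83 71 61 87]
Op 9: note_on(89): all voices busy, STEAL voice 3 (pitch 87, oldest) -> assign | voices=[83 71 61 89]
Op 10: note_on(65): all voices busy, STEAL voice 0 (pitch 83, oldest) -> assign | voices=[65 71 61 89]

Answer: none 0 none none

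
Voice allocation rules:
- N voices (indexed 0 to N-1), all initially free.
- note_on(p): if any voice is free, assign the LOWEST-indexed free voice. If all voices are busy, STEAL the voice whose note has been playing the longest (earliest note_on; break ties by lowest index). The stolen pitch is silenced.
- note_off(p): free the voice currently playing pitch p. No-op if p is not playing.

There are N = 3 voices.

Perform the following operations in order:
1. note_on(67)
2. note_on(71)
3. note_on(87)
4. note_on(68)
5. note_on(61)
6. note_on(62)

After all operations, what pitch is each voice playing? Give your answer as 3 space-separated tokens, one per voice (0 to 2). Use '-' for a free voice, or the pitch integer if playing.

Answer: 68 61 62

Derivation:
Op 1: note_on(67): voice 0 is free -> assigned | voices=[67 - -]
Op 2: note_on(71): voice 1 is free -> assigned | voices=[67 71 -]
Op 3: note_on(87): voice 2 is free -> assigned | voices=[67 71 87]
Op 4: note_on(68): all voices busy, STEAL voice 0 (pitch 67, oldest) -> assign | voices=[68 71 87]
Op 5: note_on(61): all voices busy, STEAL voice 1 (pitch 71, oldest) -> assign | voices=[68 61 87]
Op 6: note_on(62): all voices busy, STEAL voice 2 (pitch 87, oldest) -> assign | voices=[68 61 62]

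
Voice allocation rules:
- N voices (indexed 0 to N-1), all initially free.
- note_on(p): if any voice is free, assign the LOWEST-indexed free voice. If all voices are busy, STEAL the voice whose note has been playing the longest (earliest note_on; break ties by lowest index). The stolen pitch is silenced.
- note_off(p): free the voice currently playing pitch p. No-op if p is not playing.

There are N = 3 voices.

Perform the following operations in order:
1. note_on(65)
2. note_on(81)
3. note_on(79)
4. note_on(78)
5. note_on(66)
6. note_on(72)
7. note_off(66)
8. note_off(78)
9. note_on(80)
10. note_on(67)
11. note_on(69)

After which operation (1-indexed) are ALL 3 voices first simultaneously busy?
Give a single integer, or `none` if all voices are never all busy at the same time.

Answer: 3

Derivation:
Op 1: note_on(65): voice 0 is free -> assigned | voices=[65 - -]
Op 2: note_on(81): voice 1 is free -> assigned | voices=[65 81 -]
Op 3: note_on(79): voice 2 is free -> assigned | voices=[65 81 79]
Op 4: note_on(78): all voices busy, STEAL voice 0 (pitch 65, oldest) -> assign | voices=[78 81 79]
Op 5: note_on(66): all voices busy, STEAL voice 1 (pitch 81, oldest) -> assign | voices=[78 66 79]
Op 6: note_on(72): all voices busy, STEAL voice 2 (pitch 79, oldest) -> assign | voices=[78 66 72]
Op 7: note_off(66): free voice 1 | voices=[78 - 72]
Op 8: note_off(78): free voice 0 | voices=[- - 72]
Op 9: note_on(80): voice 0 is free -> assigned | voices=[80 - 72]
Op 10: note_on(67): voice 1 is free -> assigned | voices=[80 67 72]
Op 11: note_on(69): all voices busy, STEAL voice 2 (pitch 72, oldest) -> assign | voices=[80 67 69]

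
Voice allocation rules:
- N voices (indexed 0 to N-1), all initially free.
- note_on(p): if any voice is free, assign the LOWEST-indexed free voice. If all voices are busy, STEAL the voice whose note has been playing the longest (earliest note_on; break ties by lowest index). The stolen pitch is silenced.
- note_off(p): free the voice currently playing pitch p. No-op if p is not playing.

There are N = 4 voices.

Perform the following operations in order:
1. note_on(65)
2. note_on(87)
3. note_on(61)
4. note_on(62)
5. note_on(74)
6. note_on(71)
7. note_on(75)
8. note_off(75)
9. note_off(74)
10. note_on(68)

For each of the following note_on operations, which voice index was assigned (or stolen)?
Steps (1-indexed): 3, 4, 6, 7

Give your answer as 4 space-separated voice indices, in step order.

Op 1: note_on(65): voice 0 is free -> assigned | voices=[65 - - -]
Op 2: note_on(87): voice 1 is free -> assigned | voices=[65 87 - -]
Op 3: note_on(61): voice 2 is free -> assigned | voices=[65 87 61 -]
Op 4: note_on(62): voice 3 is free -> assigned | voices=[65 87 61 62]
Op 5: note_on(74): all voices busy, STEAL voice 0 (pitch 65, oldest) -> assign | voices=[74 87 61 62]
Op 6: note_on(71): all voices busy, STEAL voice 1 (pitch 87, oldest) -> assign | voices=[74 71 61 62]
Op 7: note_on(75): all voices busy, STEAL voice 2 (pitch 61, oldest) -> assign | voices=[74 71 75 62]
Op 8: note_off(75): free voice 2 | voices=[74 71 - 62]
Op 9: note_off(74): free voice 0 | voices=[- 71 - 62]
Op 10: note_on(68): voice 0 is free -> assigned | voices=[68 71 - 62]

Answer: 2 3 1 2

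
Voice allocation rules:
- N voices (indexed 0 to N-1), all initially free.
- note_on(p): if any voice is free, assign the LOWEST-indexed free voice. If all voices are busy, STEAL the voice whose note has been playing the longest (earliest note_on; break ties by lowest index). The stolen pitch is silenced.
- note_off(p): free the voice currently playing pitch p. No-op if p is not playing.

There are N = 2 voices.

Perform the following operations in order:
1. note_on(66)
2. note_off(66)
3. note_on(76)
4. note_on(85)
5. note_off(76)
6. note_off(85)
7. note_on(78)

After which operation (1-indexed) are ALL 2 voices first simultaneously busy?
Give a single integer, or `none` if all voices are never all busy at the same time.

Answer: 4

Derivation:
Op 1: note_on(66): voice 0 is free -> assigned | voices=[66 -]
Op 2: note_off(66): free voice 0 | voices=[- -]
Op 3: note_on(76): voice 0 is free -> assigned | voices=[76 -]
Op 4: note_on(85): voice 1 is free -> assigned | voices=[76 85]
Op 5: note_off(76): free voice 0 | voices=[- 85]
Op 6: note_off(85): free voice 1 | voices=[- -]
Op 7: note_on(78): voice 0 is free -> assigned | voices=[78 -]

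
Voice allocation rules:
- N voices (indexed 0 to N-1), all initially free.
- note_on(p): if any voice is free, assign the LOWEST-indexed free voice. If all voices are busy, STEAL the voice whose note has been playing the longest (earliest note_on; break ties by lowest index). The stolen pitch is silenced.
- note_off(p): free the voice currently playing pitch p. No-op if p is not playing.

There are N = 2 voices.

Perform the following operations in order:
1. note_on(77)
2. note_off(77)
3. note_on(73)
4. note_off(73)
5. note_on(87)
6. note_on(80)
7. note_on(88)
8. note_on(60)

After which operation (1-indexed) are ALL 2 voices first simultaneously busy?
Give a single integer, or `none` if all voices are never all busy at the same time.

Op 1: note_on(77): voice 0 is free -> assigned | voices=[77 -]
Op 2: note_off(77): free voice 0 | voices=[- -]
Op 3: note_on(73): voice 0 is free -> assigned | voices=[73 -]
Op 4: note_off(73): free voice 0 | voices=[- -]
Op 5: note_on(87): voice 0 is free -> assigned | voices=[87 -]
Op 6: note_on(80): voice 1 is free -> assigned | voices=[87 80]
Op 7: note_on(88): all voices busy, STEAL voice 0 (pitch 87, oldest) -> assign | voices=[88 80]
Op 8: note_on(60): all voices busy, STEAL voice 1 (pitch 80, oldest) -> assign | voices=[88 60]

Answer: 6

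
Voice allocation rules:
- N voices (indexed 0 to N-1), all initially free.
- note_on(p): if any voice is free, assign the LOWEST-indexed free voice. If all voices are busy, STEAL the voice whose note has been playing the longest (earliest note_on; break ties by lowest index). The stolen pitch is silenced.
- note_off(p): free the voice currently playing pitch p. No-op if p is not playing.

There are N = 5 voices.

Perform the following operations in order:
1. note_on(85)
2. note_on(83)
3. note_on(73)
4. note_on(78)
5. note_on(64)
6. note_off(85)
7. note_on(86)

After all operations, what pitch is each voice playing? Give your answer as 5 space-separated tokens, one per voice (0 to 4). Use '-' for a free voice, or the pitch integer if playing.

Answer: 86 83 73 78 64

Derivation:
Op 1: note_on(85): voice 0 is free -> assigned | voices=[85 - - - -]
Op 2: note_on(83): voice 1 is free -> assigned | voices=[85 83 - - -]
Op 3: note_on(73): voice 2 is free -> assigned | voices=[85 83 73 - -]
Op 4: note_on(78): voice 3 is free -> assigned | voices=[85 83 73 78 -]
Op 5: note_on(64): voice 4 is free -> assigned | voices=[85 83 73 78 64]
Op 6: note_off(85): free voice 0 | voices=[- 83 73 78 64]
Op 7: note_on(86): voice 0 is free -> assigned | voices=[86 83 73 78 64]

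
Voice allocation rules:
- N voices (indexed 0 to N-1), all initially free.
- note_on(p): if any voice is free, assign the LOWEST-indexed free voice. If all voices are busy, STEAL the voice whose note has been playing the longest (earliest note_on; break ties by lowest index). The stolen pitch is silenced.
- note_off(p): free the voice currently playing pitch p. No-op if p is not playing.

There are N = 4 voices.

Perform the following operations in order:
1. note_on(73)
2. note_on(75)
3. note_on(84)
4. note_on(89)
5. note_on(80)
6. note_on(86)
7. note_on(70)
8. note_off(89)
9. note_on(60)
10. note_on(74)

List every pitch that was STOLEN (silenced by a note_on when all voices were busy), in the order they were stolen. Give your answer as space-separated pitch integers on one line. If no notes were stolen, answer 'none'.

Answer: 73 75 84 80

Derivation:
Op 1: note_on(73): voice 0 is free -> assigned | voices=[73 - - -]
Op 2: note_on(75): voice 1 is free -> assigned | voices=[73 75 - -]
Op 3: note_on(84): voice 2 is free -> assigned | voices=[73 75 84 -]
Op 4: note_on(89): voice 3 is free -> assigned | voices=[73 75 84 89]
Op 5: note_on(80): all voices busy, STEAL voice 0 (pitch 73, oldest) -> assign | voices=[80 75 84 89]
Op 6: note_on(86): all voices busy, STEAL voice 1 (pitch 75, oldest) -> assign | voices=[80 86 84 89]
Op 7: note_on(70): all voices busy, STEAL voice 2 (pitch 84, oldest) -> assign | voices=[80 86 70 89]
Op 8: note_off(89): free voice 3 | voices=[80 86 70 -]
Op 9: note_on(60): voice 3 is free -> assigned | voices=[80 86 70 60]
Op 10: note_on(74): all voices busy, STEAL voice 0 (pitch 80, oldest) -> assign | voices=[74 86 70 60]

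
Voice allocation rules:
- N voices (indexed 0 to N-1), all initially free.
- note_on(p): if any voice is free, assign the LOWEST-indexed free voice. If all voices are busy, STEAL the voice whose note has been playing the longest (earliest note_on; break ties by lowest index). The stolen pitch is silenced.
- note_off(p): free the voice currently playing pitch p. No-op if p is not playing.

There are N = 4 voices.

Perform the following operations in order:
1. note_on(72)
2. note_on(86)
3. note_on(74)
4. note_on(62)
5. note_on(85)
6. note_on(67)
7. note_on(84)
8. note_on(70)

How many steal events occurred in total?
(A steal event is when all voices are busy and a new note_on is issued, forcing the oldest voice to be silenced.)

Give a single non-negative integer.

Answer: 4

Derivation:
Op 1: note_on(72): voice 0 is free -> assigned | voices=[72 - - -]
Op 2: note_on(86): voice 1 is free -> assigned | voices=[72 86 - -]
Op 3: note_on(74): voice 2 is free -> assigned | voices=[72 86 74 -]
Op 4: note_on(62): voice 3 is free -> assigned | voices=[72 86 74 62]
Op 5: note_on(85): all voices busy, STEAL voice 0 (pitch 72, oldest) -> assign | voices=[85 86 74 62]
Op 6: note_on(67): all voices busy, STEAL voice 1 (pitch 86, oldest) -> assign | voices=[85 67 74 62]
Op 7: note_on(84): all voices busy, STEAL voice 2 (pitch 74, oldest) -> assign | voices=[85 67 84 62]
Op 8: note_on(70): all voices busy, STEAL voice 3 (pitch 62, oldest) -> assign | voices=[85 67 84 70]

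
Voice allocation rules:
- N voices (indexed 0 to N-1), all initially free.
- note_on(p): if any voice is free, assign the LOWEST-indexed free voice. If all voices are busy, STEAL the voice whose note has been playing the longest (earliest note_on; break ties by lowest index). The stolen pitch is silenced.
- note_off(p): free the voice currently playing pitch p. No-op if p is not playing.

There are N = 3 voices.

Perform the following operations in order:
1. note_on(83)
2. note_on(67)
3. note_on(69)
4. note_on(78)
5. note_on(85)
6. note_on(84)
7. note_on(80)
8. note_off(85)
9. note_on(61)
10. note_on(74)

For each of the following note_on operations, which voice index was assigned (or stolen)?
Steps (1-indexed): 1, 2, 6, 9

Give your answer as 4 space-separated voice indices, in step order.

Op 1: note_on(83): voice 0 is free -> assigned | voices=[83 - -]
Op 2: note_on(67): voice 1 is free -> assigned | voices=[83 67 -]
Op 3: note_on(69): voice 2 is free -> assigned | voices=[83 67 69]
Op 4: note_on(78): all voices busy, STEAL voice 0 (pitch 83, oldest) -> assign | voices=[78 67 69]
Op 5: note_on(85): all voices busy, STEAL voice 1 (pitch 67, oldest) -> assign | voices=[78 85 69]
Op 6: note_on(84): all voices busy, STEAL voice 2 (pitch 69, oldest) -> assign | voices=[78 85 84]
Op 7: note_on(80): all voices busy, STEAL voice 0 (pitch 78, oldest) -> assign | voices=[80 85 84]
Op 8: note_off(85): free voice 1 | voices=[80 - 84]
Op 9: note_on(61): voice 1 is free -> assigned | voices=[80 61 84]
Op 10: note_on(74): all voices busy, STEAL voice 2 (pitch 84, oldest) -> assign | voices=[80 61 74]

Answer: 0 1 2 1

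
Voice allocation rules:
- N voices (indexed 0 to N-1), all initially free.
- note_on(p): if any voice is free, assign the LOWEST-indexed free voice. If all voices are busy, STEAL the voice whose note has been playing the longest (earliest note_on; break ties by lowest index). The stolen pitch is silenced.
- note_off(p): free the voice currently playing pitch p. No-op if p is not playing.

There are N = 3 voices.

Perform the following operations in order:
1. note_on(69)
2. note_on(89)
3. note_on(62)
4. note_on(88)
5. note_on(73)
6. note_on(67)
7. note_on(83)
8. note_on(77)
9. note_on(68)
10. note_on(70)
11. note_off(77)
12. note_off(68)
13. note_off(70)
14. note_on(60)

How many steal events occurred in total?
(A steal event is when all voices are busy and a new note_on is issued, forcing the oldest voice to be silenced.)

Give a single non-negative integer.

Op 1: note_on(69): voice 0 is free -> assigned | voices=[69 - -]
Op 2: note_on(89): voice 1 is free -> assigned | voices=[69 89 -]
Op 3: note_on(62): voice 2 is free -> assigned | voices=[69 89 62]
Op 4: note_on(88): all voices busy, STEAL voice 0 (pitch 69, oldest) -> assign | voices=[88 89 62]
Op 5: note_on(73): all voices busy, STEAL voice 1 (pitch 89, oldest) -> assign | voices=[88 73 62]
Op 6: note_on(67): all voices busy, STEAL voice 2 (pitch 62, oldest) -> assign | voices=[88 73 67]
Op 7: note_on(83): all voices busy, STEAL voice 0 (pitch 88, oldest) -> assign | voices=[83 73 67]
Op 8: note_on(77): all voices busy, STEAL voice 1 (pitch 73, oldest) -> assign | voices=[83 77 67]
Op 9: note_on(68): all voices busy, STEAL voice 2 (pitch 67, oldest) -> assign | voices=[83 77 68]
Op 10: note_on(70): all voices busy, STEAL voice 0 (pitch 83, oldest) -> assign | voices=[70 77 68]
Op 11: note_off(77): free voice 1 | voices=[70 - 68]
Op 12: note_off(68): free voice 2 | voices=[70 - -]
Op 13: note_off(70): free voice 0 | voices=[- - -]
Op 14: note_on(60): voice 0 is free -> assigned | voices=[60 - -]

Answer: 7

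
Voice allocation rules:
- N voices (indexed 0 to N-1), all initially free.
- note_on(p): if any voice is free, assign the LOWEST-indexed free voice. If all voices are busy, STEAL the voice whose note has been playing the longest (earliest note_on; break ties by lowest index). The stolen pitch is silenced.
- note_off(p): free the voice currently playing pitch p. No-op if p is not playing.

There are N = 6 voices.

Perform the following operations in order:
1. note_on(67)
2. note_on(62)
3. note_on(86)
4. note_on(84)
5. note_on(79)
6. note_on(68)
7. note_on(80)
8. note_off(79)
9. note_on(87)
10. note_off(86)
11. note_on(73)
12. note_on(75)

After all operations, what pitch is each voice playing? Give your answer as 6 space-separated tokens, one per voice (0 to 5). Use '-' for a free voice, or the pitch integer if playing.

Op 1: note_on(67): voice 0 is free -> assigned | voices=[67 - - - - -]
Op 2: note_on(62): voice 1 is free -> assigned | voices=[67 62 - - - -]
Op 3: note_on(86): voice 2 is free -> assigned | voices=[67 62 86 - - -]
Op 4: note_on(84): voice 3 is free -> assigned | voices=[67 62 86 84 - -]
Op 5: note_on(79): voice 4 is free -> assigned | voices=[67 62 86 84 79 -]
Op 6: note_on(68): voice 5 is free -> assigned | voices=[67 62 86 84 79 68]
Op 7: note_on(80): all voices busy, STEAL voice 0 (pitch 67, oldest) -> assign | voices=[80 62 86 84 79 68]
Op 8: note_off(79): free voice 4 | voices=[80 62 86 84 - 68]
Op 9: note_on(87): voice 4 is free -> assigned | voices=[80 62 86 84 87 68]
Op 10: note_off(86): free voice 2 | voices=[80 62 - 84 87 68]
Op 11: note_on(73): voice 2 is free -> assigned | voices=[80 62 73 84 87 68]
Op 12: note_on(75): all voices busy, STEAL voice 1 (pitch 62, oldest) -> assign | voices=[80 75 73 84 87 68]

Answer: 80 75 73 84 87 68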